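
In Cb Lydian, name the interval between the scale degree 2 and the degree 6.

Cb lydian: Cb Db Eb F Gb Ab Bb.
That puts Db below Ab.
Db up to Ab spans 5 letter names and 7 semitones — a perfect fifth.

perfect fifth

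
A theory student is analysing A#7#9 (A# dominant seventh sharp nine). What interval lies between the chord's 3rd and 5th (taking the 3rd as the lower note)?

The chord tones of A#7#9 are A#, C##, E#, G#, B##.
The 3rd is C## and the 5th is E#.
From C## to E#: 3 semitones over a third = minor.

m3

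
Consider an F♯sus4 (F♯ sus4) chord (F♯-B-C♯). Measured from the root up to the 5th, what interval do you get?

The root is F♯ and the 5th is C♯.
Counting 5 letters and 7 half steps from F♯ gives a perfect fifth.

perfect 5th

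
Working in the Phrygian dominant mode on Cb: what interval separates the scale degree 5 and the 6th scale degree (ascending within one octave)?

minor second

The scale runs Cb Dbb Eb Fb Gb Abb Bbb.
So we need the interval from Gb up to Abb.
Gb up to Abb is 1 semitone, a half step narrower than a major second, so the interval is minor.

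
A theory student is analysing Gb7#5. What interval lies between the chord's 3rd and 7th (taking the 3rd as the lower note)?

diminished fifth

Spelling the chord: Gb–Bb–D–Fb.
The 3rd is Bb and the 7th is Fb.
5 letter names make it a fifth; at 6 semitones (a half step narrower than perfect) the quality is diminished.
That tritone between 3rd and 7th is what gives the dominant seventh its pull toward resolution.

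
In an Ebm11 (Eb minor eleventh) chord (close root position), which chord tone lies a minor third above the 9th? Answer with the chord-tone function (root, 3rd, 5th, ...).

The chord tones of Ebm11 are Eb–Gb–Bb–Db–F–Ab.
The 9th is F. A minor third above F is Ab.
Ab is the chord's 11th.

11th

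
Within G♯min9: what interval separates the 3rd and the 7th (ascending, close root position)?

perfect fifth

The chord tones of G♯m9 are G♯-B-D♯-F♯-A♯.
So we need the interval from B up to F♯.
From B to F♯ is 7 semitones, exactly the perfect fifth.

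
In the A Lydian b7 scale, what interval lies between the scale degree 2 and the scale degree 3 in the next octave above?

Spelling the A Lydian b7 scale: A B C# D# E F# G.
So we need the interval from B up to C#.
From B to C# is 14 semitones, exactly the major ninth.

major 9th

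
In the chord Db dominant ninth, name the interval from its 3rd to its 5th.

m3

Db9: Db–F–Ab–Cb–Eb.
The 3rd is F and the 5th is Ab.
3 letter names make it a third; at 3 semitones (a half step narrower than major) the quality is minor.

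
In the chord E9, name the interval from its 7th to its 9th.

M3

The chord tones of E9 are E–G#–B–D–F#.
7th = D; 9th = F#.
From D to F# is 4 semitones, exactly the major third.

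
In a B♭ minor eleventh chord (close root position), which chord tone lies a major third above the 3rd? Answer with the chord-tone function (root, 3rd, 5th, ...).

5th

B♭ minor eleventh is spelled B♭-D♭-F-A♭-C-E♭.
The 3rd is D♭. A major third above D♭ is F.
F is the chord's 5th.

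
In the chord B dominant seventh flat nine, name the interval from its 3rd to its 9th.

B7b9: B D# F# A C.
So we need the interval from D# up to C.
7 letter names make it a seventh; at 9 semitones (a whole step narrower than major) the quality is diminished.

d7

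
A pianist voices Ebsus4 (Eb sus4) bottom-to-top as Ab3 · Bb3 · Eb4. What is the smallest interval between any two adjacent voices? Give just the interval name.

Adjacent intervals: Ab3→Bb3 = major second; Bb3→Eb4 = perfect fourth.
The smallest is Ab3 to Bb3, a major second (2 semitones).

major 2nd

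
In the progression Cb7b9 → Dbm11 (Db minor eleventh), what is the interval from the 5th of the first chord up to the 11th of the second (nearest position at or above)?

perfect 1st

Cb7b9 has Gb as its 5th, and Dbm11 (Db minor eleventh) has Gb as its 11th.
Gb up to Gb spans 1 letter names and 0 semitones — a perfect unison.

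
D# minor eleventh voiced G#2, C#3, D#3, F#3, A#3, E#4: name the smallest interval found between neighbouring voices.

major second

Adjacent intervals: G#2→C#3 = perfect fourth; C#3→D#3 = major second; D#3→F#3 = minor third; F#3→A#3 = major third; A#3→E#4 = perfect fifth.
The smallest is C#3 to D#3, a major second (2 semitones).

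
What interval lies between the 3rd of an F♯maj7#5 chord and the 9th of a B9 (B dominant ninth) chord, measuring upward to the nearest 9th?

The 3rd of F♯maj7#5 is A♯; the 9th of B9 (B dominant ninth) is C♯.
3 letter names make it a third; at 3 semitones (a half step narrower than major) the quality is minor.

minor third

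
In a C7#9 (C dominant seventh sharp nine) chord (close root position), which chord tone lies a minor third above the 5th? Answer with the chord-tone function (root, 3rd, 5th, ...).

7th

C dominant seventh sharp nine: C, E, G, Bb, D#.
The 5th is G. A minor third above G is Bb.
Bb is the chord's 7th.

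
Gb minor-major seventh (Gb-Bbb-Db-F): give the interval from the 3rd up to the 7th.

augmented fifth

So we need the interval from Bbb up to F.
From Bbb to F: 8 semitones over a fifth = augmented.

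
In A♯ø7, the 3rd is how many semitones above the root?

3

A♯ half-diminished seventh: A♯, C♯, E, G♯.
A♯ to C♯ is a minor third: 3 semitones.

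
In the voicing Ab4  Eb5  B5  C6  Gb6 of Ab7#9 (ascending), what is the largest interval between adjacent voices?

augmented 5th

Adjacent intervals: Ab4→Eb5 = perfect fifth; Eb5→B5 = augmented fifth; B5→C6 = minor second; C6→Gb6 = diminished fifth.
The largest is Eb5 to B5, an augmented fifth (8 semitones).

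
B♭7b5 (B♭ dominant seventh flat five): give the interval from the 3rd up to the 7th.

diminished 5th

The chord tones of B♭ dominant seventh flat five are B♭–D–F♭–A♭.
3rd = D; 7th = A♭.
From D to A♭: 6 semitones over a fifth = diminished.
That tritone between 3rd and 7th is what gives the dominant seventh its pull toward resolution.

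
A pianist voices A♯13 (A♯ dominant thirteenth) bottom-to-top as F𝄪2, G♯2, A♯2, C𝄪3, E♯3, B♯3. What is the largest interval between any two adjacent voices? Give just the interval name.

Adjacent intervals: F𝄪2→G♯2 = minor second; G♯2→A♯2 = major second; A♯2→C𝄪3 = major third; C𝄪3→E♯3 = minor third; E♯3→B♯3 = perfect fifth.
The largest is E♯3 to B♯3, a perfect fifth (7 semitones).

perfect 5th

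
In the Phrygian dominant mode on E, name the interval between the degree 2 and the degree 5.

Spelling the Phrygian dominant mode on E: E F G♯ A B C D.
Degree 2 = F; 5th degree = B.
F up to B is 6 semitones, a half step wider than a perfect fourth, so the interval is augmented.

A4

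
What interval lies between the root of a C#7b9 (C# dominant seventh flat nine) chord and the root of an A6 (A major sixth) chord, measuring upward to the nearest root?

The root of C#7b9 (C# dominant seventh flat nine) is C#; the root of A6 (A major sixth) is A.
C# up to A is 8 semitones, a half step narrower than a major sixth, so the interval is minor.

minor sixth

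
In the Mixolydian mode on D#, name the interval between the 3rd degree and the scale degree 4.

The scale runs D# E# F## G# A# B# C#.
3rd degree = F##; degree 4 = G#.
2 letter names make it a second; at 1 semitone (a half step narrower than major) the quality is minor.

minor 2nd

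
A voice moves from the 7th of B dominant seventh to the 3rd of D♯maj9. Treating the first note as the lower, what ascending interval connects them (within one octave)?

The 7th of B dominant seventh is A; the 3rd of D♯maj9 is F𝄪.
A up to F𝄪 is 10 semitones, a half step wider than a major sixth, so the interval is augmented.

augmented sixth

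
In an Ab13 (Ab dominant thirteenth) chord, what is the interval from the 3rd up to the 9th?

minor 7th

Ab13: Ab C Eb Gb Bb F.
So we need the interval from C up to Bb.
From C to Bb: 10 semitones over a seventh = minor.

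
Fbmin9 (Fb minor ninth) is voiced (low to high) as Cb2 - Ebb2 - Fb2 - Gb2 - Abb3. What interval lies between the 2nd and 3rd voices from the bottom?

Those voices are Ebb2 and Fb2.
From Ebb to Fb is 2 semitones, exactly the major second.

M2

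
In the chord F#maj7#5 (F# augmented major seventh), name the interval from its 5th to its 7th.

minor third

F#+maj7: F#, A#, C##, E#.
So we need the interval from C## up to E#.
C## up to E# is 3 semitones, a half step narrower than a major third, so the interval is minor.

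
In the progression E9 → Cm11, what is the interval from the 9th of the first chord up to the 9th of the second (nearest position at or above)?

m6

E9 has F♯ as its 9th, and Cm11 has D as its 9th.
6 letter names make it a sixth; at 8 semitones (a half step narrower than major) the quality is minor.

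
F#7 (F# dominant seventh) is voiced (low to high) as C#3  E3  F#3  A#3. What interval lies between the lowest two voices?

Those voices are C#3 and E3.
3 letter names make it a third; at 3 semitones (a half step narrower than major) the quality is minor.

minor 3rd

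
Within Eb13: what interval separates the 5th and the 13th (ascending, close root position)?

The chord tones of Eb13 are Eb–G–Bb–Db–F–C.
So we need the interval from Bb up to C.
From Bb to C is 14 semitones, exactly the major ninth.

major 9th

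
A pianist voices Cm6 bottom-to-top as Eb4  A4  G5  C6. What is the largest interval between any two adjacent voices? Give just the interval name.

minor seventh

Adjacent intervals: Eb4→A4 = augmented fourth; A4→G5 = minor seventh; G5→C6 = perfect fourth.
The largest is A4 to G5, a minor seventh (10 semitones).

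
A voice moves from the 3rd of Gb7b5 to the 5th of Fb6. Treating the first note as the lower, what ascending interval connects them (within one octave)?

minor second

Gb7b5 has Bb as its 3rd, and Fb6 has Cb as its 5th.
2 letter names make it a second; at 1 semitone (a half step narrower than major) the quality is minor.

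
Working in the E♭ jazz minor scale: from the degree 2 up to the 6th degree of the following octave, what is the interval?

The scale runs E♭ F G♭ A♭ B♭ C D.
Degree 2 = F; 6th degree (up an octave) = C.
From F to C is 19 semitones, exactly the perfect twelfth.

perfect twelfth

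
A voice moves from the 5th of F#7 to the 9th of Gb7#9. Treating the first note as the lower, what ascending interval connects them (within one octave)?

The 5th of F#7 is C#; the 9th of Gb7#9 is A.
C# up to A is 8 semitones, a half step narrower than a major sixth, so the interval is minor.

minor sixth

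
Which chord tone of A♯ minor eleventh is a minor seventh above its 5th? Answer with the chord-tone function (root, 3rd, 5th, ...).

11th

The chord tones of A♯m11 are A♯ C♯ E♯ G♯ B♯ D♯.
The 5th is E♯. A minor seventh above E♯ is D♯.
D♯ is the chord's 11th.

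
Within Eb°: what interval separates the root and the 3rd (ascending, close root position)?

minor third

Ebdim is spelled Eb-Gb-Bbb.
So we need the interval from Eb up to Gb.
3 letter names make it a third; at 3 semitones (a half step narrower than major) the quality is minor.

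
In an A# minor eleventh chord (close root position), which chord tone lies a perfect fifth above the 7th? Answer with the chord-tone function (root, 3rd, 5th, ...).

11th

A#m11: A#-C#-E#-G#-B#-D#.
The 7th is G#. A perfect fifth above G# is D#.
D# is the chord's 11th.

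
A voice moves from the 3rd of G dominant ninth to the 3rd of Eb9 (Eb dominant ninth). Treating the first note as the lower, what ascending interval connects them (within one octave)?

minor sixth

G dominant ninth has B as its 3rd, and Eb9 (Eb dominant ninth) has G as its 3rd.
B up to G is 8 semitones, a half step narrower than a major sixth, so the interval is minor.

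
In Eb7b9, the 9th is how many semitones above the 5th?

6

Spelling the chord: Eb–G–Bb–Db–Fb.
Bb to Fb is a diminished fifth: 6 semitones.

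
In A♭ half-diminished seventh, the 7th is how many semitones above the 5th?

The chord tones of A♭m7b5 are A♭ C♭ E𝄫 G♭.
E𝄫 to G♭ is a major third: 4 semitones.

4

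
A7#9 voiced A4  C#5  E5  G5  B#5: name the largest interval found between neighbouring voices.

augmented third

Adjacent intervals: A4→C#5 = major third; C#5→E5 = minor third; E5→G5 = minor third; G5→B#5 = augmented third.
The largest is G5 to B#5, an augmented third (5 semitones).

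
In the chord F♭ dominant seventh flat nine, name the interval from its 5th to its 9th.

Spelling the chord: F♭ A♭ C♭ E𝄫 G𝄫.
5th = C♭; 9th = G𝄫.
C♭ up to G𝄫 is 6 semitones, a half step narrower than a perfect fifth, so the interval is diminished.

diminished fifth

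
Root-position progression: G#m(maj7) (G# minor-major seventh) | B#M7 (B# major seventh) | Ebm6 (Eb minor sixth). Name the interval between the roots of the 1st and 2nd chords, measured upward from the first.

M3

The roots are G# and B#.
From G# to B# is 4 semitones, exactly the major third.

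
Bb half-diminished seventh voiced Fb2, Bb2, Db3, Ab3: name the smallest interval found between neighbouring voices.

Adjacent intervals: Fb2→Bb2 = augmented fourth; Bb2→Db3 = minor third; Db3→Ab3 = perfect fifth.
The smallest is Bb2 to Db3, a minor third (3 semitones).

minor third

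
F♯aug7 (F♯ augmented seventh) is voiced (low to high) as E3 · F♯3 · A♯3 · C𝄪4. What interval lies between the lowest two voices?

Those voices are E3 and F♯3.
From E to F♯ is 2 semitones, exactly the major second.

major second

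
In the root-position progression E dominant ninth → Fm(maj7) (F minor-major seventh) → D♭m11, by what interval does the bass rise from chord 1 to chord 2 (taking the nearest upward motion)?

The roots are E and F.
2 letter names make it a second; at 1 semitone (a half step narrower than major) the quality is minor.

m2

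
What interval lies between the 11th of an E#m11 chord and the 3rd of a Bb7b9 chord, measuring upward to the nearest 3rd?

The 11th of E#m11 is A#; the 3rd of Bb7b9 is D.
4 letter names make it a fourth; at 4 semitones (a half step narrower than perfect) the quality is diminished.

diminished 4th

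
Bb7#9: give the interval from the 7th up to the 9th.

Bb7#9 (Bb dominant seventh sharp nine) is spelled Bb, D, F, Ab, C#.
7th = Ab; 9th = C#.
Ab up to C# is 5 semitones, a half step wider than a major third, so the interval is augmented.

A3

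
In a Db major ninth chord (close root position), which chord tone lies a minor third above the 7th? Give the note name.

The chord tones of Dbmaj9 are Db–F–Ab–C–Eb.
The 7th is C. A minor third above C is Eb.
Eb is the chord's 9th.

Eb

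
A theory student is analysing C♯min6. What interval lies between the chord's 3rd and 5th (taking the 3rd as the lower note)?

major third

C♯m6 (C♯ minor sixth) is spelled C♯ E G♯ A♯.
So we need the interval from E up to G♯.
Counting 3 letters and 4 half steps from E gives a major third.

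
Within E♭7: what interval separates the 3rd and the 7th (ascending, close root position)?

d5

E♭7 is spelled E♭, G, B♭, D♭.
That puts G below D♭.
G up to D♭ is 6 semitones, a half step narrower than a perfect fifth, so the interval is diminished.
That tritone between 3rd and 7th is what gives the dominant seventh its pull toward resolution.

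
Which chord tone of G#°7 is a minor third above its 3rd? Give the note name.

G#°7 is spelled G#–B–D–F.
The 3rd is B. A minor third above B is D.
D is the chord's 5th.

D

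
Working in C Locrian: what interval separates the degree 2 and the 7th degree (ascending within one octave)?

C locrian: C Db Eb F Gb Ab Bb.
Degree 2 = Db; degree 7 = Bb.
Db up to Bb spans 6 letter names and 9 semitones — a major sixth.

major 6th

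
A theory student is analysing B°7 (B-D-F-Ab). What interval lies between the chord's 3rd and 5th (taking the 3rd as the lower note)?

3rd = D; 5th = F.
3 letter names make it a third; at 3 semitones (a half step narrower than major) the quality is minor.

minor third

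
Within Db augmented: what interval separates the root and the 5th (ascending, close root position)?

augmented fifth

Spelling the chord: Db F A.
The root is Db and the 5th is A.
5 letter names make it a fifth; at 8 semitones (a half step wider than perfect) the quality is augmented.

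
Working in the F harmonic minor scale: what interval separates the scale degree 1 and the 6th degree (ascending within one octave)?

Spelling the F harmonic minor scale: F G Ab Bb C Db E.
The scale degree 1 is F and the scale degree 6 is Db.
6 letter names make it a sixth; at 8 semitones (a half step narrower than major) the quality is minor.

minor sixth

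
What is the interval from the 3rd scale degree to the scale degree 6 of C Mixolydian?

Spelling C Mixolydian: C D E F G A Bb.
The 3rd scale degree is E and the 6th degree is A.
E up to A spans 4 letter names and 5 semitones — a perfect fourth.

perfect 4th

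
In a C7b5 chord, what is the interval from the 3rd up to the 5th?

The chord tones of C7b5 (C dominant seventh flat five) are C–E–Gb–Bb.
The 3rd is E and the 5th is Gb.
3 letter names make it a third; at 2 semitones (a whole step narrower than major) the quality is diminished.

diminished 3rd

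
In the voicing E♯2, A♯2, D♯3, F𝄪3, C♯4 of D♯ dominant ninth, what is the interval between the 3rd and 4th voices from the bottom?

Those voices are D♯3 and F𝄪3.
Counting 3 letters and 4 half steps from D♯ gives a major third.

major third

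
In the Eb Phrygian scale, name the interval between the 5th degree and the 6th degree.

minor second

Eb phrygian: Eb Fb Gb Ab Bb Cb Db.
So we need the interval from Bb up to Cb.
Bb up to Cb is 1 semitone, a half step narrower than a major second, so the interval is minor.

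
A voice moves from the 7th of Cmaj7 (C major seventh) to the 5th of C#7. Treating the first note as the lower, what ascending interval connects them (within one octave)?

The 7th of Cmaj7 (C major seventh) is B; the 5th of C#7 is G#.
Counting 6 letters and 9 half steps from B gives a major sixth.

major sixth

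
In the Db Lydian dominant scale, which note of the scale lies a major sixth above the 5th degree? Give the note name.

F

The scale is Db Eb F G Ab Bb Cb.
The 5th degree is Ab; a major sixth above that is F — scale degree 3.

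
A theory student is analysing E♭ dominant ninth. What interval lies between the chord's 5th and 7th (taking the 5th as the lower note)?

minor third

E♭ dominant ninth: E♭, G, B♭, D♭, F.
5th = B♭; 7th = D♭.
3 letter names make it a third; at 3 semitones (a half step narrower than major) the quality is minor.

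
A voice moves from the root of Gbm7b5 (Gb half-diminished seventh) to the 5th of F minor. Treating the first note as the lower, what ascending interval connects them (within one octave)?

augmented fourth

Gbm7b5 (Gb half-diminished seventh) has Gb as its root, and F minor has C as its 5th.
4 letter names make it a fourth; at 6 semitones (a half step wider than perfect) the quality is augmented.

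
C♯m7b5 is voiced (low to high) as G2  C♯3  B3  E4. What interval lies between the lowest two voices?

augmented fourth

Those voices are G2 and C♯3.
G up to C♯ is 6 semitones, a half step wider than a perfect fourth, so the interval is augmented.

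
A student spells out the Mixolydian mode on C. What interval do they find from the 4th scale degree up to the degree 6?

C mixolydian: C D E F G A Bb.
That puts F below A.
From F to A is 4 semitones, exactly the major third.

major third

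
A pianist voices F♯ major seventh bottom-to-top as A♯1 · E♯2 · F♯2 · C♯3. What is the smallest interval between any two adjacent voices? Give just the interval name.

Adjacent intervals: A♯1→E♯2 = perfect fifth; E♯2→F♯2 = minor second; F♯2→C♯3 = perfect fifth.
The smallest is E♯2 to F♯2, a minor second (1 semitone).

minor second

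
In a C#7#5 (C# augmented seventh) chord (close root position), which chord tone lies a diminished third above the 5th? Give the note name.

The chord tones of C#+7 are C#, E#, G##, B.
The 5th is G##. A diminished third above G## is B.
B is the chord's 7th.

B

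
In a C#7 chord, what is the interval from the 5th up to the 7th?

Spelling the chord: C# E# G# B.
So we need the interval from G# up to B.
G# up to B is 3 semitones, a half step narrower than a major third, so the interval is minor.

minor third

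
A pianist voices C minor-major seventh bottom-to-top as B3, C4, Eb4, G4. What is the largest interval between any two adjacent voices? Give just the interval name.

major 3rd

Adjacent intervals: B3→C4 = minor second; C4→Eb4 = minor third; Eb4→G4 = major third.
The largest is Eb4 to G4, a major third (4 semitones).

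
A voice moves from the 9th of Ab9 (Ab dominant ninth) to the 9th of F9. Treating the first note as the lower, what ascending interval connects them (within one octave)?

The 9th of Ab9 (Ab dominant ninth) is Bb; the 9th of F9 is G.
From Bb to G is 9 semitones, exactly the major sixth.

major sixth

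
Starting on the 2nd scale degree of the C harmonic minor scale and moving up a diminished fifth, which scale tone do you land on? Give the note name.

Ab

The scale is C D Eb F G Ab B.
The 2nd scale degree is D; a diminished fifth above that is Ab — scale degree 6.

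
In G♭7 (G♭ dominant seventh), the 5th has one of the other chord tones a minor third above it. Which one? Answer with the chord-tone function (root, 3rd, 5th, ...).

7th

G♭ dominant seventh: G♭-B♭-D♭-F♭.
The 5th is D♭. A minor third above D♭ is F♭.
F♭ is the chord's 7th.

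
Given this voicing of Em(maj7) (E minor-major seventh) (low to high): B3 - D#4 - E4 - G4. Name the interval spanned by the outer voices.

The outer voices are B3 and G4.
B up to G is 8 semitones, a half step narrower than a major sixth, so the interval is minor.

minor sixth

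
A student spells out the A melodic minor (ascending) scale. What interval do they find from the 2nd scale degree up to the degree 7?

major sixth

A melodic minor: A B C D E F# G#.
2nd scale degree = B; degree 7 = G#.
From B to G# is 9 semitones, exactly the major sixth.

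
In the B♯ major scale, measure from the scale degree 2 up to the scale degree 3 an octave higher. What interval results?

major ninth

Spelling the B♯ major scale: B♯ C𝄪 D𝄪 E♯ F𝄪 G𝄪 A𝄪.
That puts C𝄪 below D𝄪.
C𝄪 up to D𝄪 spans 9 letter names and 14 semitones — a major ninth.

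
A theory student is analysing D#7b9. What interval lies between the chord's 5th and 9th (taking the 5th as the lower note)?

diminished 5th

Spelling the chord: D# F## A# C# E.
The 5th is A# and the 9th is E.
5 letter names make it a fifth; at 6 semitones (a half step narrower than perfect) the quality is diminished.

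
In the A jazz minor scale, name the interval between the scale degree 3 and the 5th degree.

A melodic minor: A B C D E F# G#.
Scale degree 3 = C; 5th degree = E.
Counting 3 letters and 4 half steps from C gives a major third.

major third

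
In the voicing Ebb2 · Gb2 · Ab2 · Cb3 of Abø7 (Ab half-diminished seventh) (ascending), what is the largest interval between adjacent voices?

Adjacent intervals: Ebb2→Gb2 = major third; Gb2→Ab2 = major second; Ab2→Cb3 = minor third.
The largest is Ebb2 to Gb2, a major third (4 semitones).

major 3rd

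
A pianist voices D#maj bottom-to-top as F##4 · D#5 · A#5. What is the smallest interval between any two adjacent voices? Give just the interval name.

perfect 5th

Adjacent intervals: F##4→D#5 = minor sixth; D#5→A#5 = perfect fifth.
The smallest is D#5 to A#5, a perfect fifth (7 semitones).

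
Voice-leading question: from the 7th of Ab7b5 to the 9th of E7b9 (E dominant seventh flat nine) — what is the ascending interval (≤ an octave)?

Ab7b5 has Gb as its 7th, and E7b9 (E dominant seventh flat nine) has F as its 9th.
From Gb to F is 11 semitones, exactly the major seventh.

major seventh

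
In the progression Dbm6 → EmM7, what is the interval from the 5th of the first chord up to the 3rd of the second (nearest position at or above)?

major seventh

The 5th of Dbm6 is Ab; the 3rd of EmM7 is G.
Counting 7 letters and 11 half steps from Ab gives a major seventh.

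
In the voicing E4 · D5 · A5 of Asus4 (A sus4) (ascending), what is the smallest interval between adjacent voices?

perfect 5th

Adjacent intervals: E4→D5 = minor seventh; D5→A5 = perfect fifth.
The smallest is D5 to A5, a perfect fifth (7 semitones).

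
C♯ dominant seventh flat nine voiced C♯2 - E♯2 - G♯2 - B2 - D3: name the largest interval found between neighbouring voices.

Adjacent intervals: C♯2→E♯2 = major third; E♯2→G♯2 = minor third; G♯2→B2 = minor third; B2→D3 = minor third.
The largest is C♯2 to E♯2, a major third (4 semitones).

major third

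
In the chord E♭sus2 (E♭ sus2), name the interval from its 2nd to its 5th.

perfect fourth

E♭ sus2 is spelled E♭-F-B♭.
The 2nd is F and the 5th is B♭.
F up to B♭ spans 4 letter names and 5 semitones — a perfect fourth.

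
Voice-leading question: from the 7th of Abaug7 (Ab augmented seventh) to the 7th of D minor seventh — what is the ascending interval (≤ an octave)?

augmented fourth

The 7th of Abaug7 (Ab augmented seventh) is Gb; the 7th of D minor seventh is C.
From Gb to C: 6 semitones over a fourth = augmented.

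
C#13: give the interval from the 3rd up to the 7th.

d5

Spelling the chord: C# E# G# B D# A#.
So we need the interval from E# up to B.
E# up to B is 6 semitones, a half step narrower than a perfect fifth, so the interval is diminished.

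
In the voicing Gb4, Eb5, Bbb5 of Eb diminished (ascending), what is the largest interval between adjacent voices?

Adjacent intervals: Gb4→Eb5 = major sixth; Eb5→Bbb5 = diminished fifth.
The largest is Gb4 to Eb5, a major sixth (9 semitones).

major sixth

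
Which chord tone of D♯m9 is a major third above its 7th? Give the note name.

Spelling the chord: D♯-F♯-A♯-C♯-E♯.
The 7th is C♯. A major third above C♯ is E♯.
E♯ is the chord's 9th.

E#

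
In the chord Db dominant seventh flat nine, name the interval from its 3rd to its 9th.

Db7b9 (Db dominant seventh flat nine): Db–F–Ab–Cb–Ebb.
The 3rd is F and the 9th is Ebb.
From F to Ebb: 9 semitones over a seventh = diminished.

diminished seventh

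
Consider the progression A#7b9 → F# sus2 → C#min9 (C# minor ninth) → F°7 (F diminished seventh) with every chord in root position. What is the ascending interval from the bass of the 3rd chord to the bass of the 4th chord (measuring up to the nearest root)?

The roots are C# and F.
4 letter names make it a fourth; at 4 semitones (a half step narrower than perfect) the quality is diminished.

d4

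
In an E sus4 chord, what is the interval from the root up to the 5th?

perfect fifth

Spelling the chord: E A B.
The root is E and the 5th is B.
Counting 5 letters and 7 half steps from E gives a perfect fifth.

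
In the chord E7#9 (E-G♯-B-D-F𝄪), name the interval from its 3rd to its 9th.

3rd = G♯; 9th = F𝄪.
Counting 7 letters and 11 half steps from G♯ gives a major seventh.

major seventh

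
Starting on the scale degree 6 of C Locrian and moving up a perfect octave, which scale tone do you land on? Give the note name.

Ab

The scale is C Db Eb F Gb Ab Bb.
The scale degree 6 is Ab; a perfect octave above that is Ab — scale degree 6.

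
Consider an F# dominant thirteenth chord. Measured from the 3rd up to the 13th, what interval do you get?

perfect eleventh

The chord tones of F#13 are F# A# C# E G# D#.
That puts A# below D#.
From A# to D# is 17 semitones, exactly the perfect eleventh.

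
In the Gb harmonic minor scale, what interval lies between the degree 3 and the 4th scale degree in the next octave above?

major 9th

Gb harmonic minor: Gb Ab Bbb Cb Db Ebb F.
The degree 3 is Bbb and the 4th scale degree (up an octave) is Cb.
Counting 9 letters and 14 half steps from Bbb gives a major ninth.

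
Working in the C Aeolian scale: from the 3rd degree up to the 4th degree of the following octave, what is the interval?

The scale runs C D Eb F G Ab Bb.
So we need the interval from Eb up to F.
Eb up to F spans 9 letter names and 14 semitones — a major ninth.

major ninth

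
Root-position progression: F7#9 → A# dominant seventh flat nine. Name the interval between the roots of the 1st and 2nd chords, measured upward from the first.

augmented third

The roots are F and A#.
3 letter names make it a third; at 5 semitones (a half step wider than major) the quality is augmented.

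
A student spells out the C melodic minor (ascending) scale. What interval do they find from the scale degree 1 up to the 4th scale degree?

perfect fourth

C melodic minor: C D Eb F G A B.
That puts C below F.
Counting 4 letters and 5 half steps from C gives a perfect fourth.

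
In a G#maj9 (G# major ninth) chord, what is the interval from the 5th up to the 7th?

G#maj9 is spelled G#, B#, D#, F##, A#.
The 5th is D# and the 7th is F##.
Counting 3 letters and 4 half steps from D# gives a major third.

major third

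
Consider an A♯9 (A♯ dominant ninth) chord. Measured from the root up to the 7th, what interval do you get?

minor 7th

A♯ dominant ninth is spelled A♯–C𝄪–E♯–G♯–B♯.
The root is A♯ and the 7th is G♯.
From A♯ to G♯: 10 semitones over a seventh = minor.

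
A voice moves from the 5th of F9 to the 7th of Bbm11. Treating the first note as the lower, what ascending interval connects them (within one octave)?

The 5th of F9 is C; the 7th of Bbm11 is Ab.
C up to Ab is 8 semitones, a half step narrower than a major sixth, so the interval is minor.

minor 6th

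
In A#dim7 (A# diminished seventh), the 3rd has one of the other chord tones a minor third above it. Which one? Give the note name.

A# diminished seventh: A#–C#–E–G.
The 3rd is C#. A minor third above C# is E.
E is the chord's 5th.

E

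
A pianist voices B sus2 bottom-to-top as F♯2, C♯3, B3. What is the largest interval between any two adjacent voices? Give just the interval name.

minor seventh

Adjacent intervals: F♯2→C♯3 = perfect fifth; C♯3→B3 = minor seventh.
The largest is C♯3 to B3, a minor seventh (10 semitones).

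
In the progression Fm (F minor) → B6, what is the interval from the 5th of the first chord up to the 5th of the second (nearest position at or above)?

Fm (F minor) has C as its 5th, and B6 has F♯ as its 5th.
From C to F♯: 6 semitones over a fourth = augmented.

augmented fourth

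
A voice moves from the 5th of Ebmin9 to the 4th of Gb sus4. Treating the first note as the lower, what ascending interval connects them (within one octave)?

The 5th of Ebmin9 is Bb; the 4th of Gb sus4 is Cb.
2 letter names make it a second; at 1 semitone (a half step narrower than major) the quality is minor.

minor second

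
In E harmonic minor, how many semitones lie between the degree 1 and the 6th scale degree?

8

The scale is E F# G A B C D#.
E up to C is a minor sixth — 8 semitones.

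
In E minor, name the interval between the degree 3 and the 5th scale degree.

Spelling E minor: E F♯ G A B C D.
That puts G below B.
Counting 3 letters and 4 half steps from G gives a major third.

major third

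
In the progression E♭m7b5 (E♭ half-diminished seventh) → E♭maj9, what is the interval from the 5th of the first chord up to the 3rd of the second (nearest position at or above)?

augmented sixth

The 5th of E♭m7b5 (E♭ half-diminished seventh) is B𝄫; the 3rd of E♭maj9 is G.
6 letter names make it a sixth; at 10 semitones (a half step wider than major) the quality is augmented.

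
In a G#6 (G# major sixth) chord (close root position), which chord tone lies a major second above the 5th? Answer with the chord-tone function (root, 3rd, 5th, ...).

6th

Spelling the chord: G# B# D# E#.
The 5th is D#. A major second above D# is E#.
E# is the chord's 6th.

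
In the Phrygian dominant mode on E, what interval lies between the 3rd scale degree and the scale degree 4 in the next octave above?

E phrygian dominant: E F G♯ A B C D.
The 3rd scale degree is G♯ and the degree 4 (up an octave) is A.
G♯ up to A is 13 semitones, a half step narrower than a major ninth, so the interval is minor.

minor ninth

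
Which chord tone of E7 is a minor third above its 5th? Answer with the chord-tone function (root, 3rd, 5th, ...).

7th

E7 is spelled E G♯ B D.
The 5th is B. A minor third above B is D.
D is the chord's 7th.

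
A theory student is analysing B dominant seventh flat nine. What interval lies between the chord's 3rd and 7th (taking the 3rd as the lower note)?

d5

The chord tones of B dominant seventh flat nine are B-D#-F#-A-C.
The 3rd is D# and the 7th is A.
From D# to A: 6 semitones over a fifth = diminished.
This 3–7 tritone is the characteristic tension at the heart of the dominant sound.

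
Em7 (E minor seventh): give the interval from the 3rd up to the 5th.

major third

The chord tones of E-7 (E minor seventh) are E G B D.
The 3rd is G and the 5th is B.
From G to B is 4 semitones, exactly the major third.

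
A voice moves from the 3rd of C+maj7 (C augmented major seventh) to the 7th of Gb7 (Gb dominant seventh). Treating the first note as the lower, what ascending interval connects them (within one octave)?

The 3rd of C+maj7 (C augmented major seventh) is E; the 7th of Gb7 (Gb dominant seventh) is Fb.
2 letter names make it a second; at 0 semitones (a whole step narrower than major) the quality is diminished.

diminished 2nd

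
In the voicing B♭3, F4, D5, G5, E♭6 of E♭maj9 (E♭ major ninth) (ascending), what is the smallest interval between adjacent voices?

Adjacent intervals: B♭3→F4 = perfect fifth; F4→D5 = major sixth; D5→G5 = perfect fourth; G5→E♭6 = minor sixth.
The smallest is D5 to G5, a perfect fourth (5 semitones).

perfect fourth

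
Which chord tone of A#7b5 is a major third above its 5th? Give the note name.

G#

Spelling the chord: A#–C##–E–G#.
The 5th is E. A major third above E is G#.
G# is the chord's 7th.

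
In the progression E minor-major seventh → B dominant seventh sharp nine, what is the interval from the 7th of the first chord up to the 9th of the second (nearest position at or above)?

M7

The 7th of E minor-major seventh is D#; the 9th of B dominant seventh sharp nine is C##.
From D# to C## is 11 semitones, exactly the major seventh.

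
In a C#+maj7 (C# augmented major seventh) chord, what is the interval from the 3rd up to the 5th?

The chord tones of C#maj7#5 are C# E# G## B#.
So we need the interval from E# up to G##.
From E# to G## is 4 semitones, exactly the major third.

major third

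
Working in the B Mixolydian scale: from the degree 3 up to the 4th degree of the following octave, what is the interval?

minor ninth

Spelling the B Mixolydian scale: B C# D# E F# G# A.
The degree 3 is D# and the 4th degree (up an octave) is E.
From D# to E: 13 semitones over a ninth = minor.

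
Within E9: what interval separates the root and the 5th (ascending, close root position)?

perfect 5th

Spelling the chord: E, G#, B, D, F#.
That puts E below B.
Counting 5 letters and 7 half steps from E gives a perfect fifth.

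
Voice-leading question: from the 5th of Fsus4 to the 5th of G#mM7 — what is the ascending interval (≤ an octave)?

Fsus4 has C as its 5th, and G#mM7 has D# as its 5th.
2 letter names make it a second; at 3 semitones (a half step wider than major) the quality is augmented.

A2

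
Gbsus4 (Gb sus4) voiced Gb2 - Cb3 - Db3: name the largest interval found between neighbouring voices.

Adjacent intervals: Gb2→Cb3 = perfect fourth; Cb3→Db3 = major second.
The largest is Gb2 to Cb3, a perfect fourth (5 semitones).

P4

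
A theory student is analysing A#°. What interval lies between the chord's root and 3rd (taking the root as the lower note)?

A#° is spelled A#, C#, E.
So we need the interval from A# up to C#.
From A# to C#: 3 semitones over a third = minor.

minor third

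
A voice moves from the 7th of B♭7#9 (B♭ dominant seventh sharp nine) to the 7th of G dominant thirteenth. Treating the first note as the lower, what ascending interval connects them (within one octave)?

B♭7#9 (B♭ dominant seventh sharp nine) has A♭ as its 7th, and G dominant thirteenth has F as its 7th.
Counting 6 letters and 9 half steps from A♭ gives a major sixth.

major sixth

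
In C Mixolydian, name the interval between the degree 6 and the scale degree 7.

The scale runs C D E F G A Bb.
That puts A below Bb.
From A to Bb: 1 semitone over a second = minor.

m2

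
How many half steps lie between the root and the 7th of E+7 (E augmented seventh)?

10

The chord tones of E7#5 are E–G♯–B♯–D.
E to D is a minor seventh: 10 semitones.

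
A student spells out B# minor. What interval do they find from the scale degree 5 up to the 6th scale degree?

minor 2nd

B# natural minor: B# C## D# E# F## G# A#.
Scale degree 5 = F##; 6th degree = G#.
F## up to G# is 1 semitone, a half step narrower than a major second, so the interval is minor.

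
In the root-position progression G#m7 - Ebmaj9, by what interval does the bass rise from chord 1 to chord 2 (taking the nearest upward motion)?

The roots are G# and Eb.
6 letter names make it a sixth; at 7 semitones (a whole step narrower than major) the quality is diminished.

diminished sixth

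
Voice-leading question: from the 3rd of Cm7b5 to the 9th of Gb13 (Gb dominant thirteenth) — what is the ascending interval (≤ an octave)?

The 3rd of Cm7b5 is Eb; the 9th of Gb13 (Gb dominant thirteenth) is Ab.
Eb up to Ab spans 4 letter names and 5 semitones — a perfect fourth.

P4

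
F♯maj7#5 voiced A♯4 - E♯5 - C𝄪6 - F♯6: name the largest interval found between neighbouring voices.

Adjacent intervals: A♯4→E♯5 = perfect fifth; E♯5→C𝄪6 = major sixth; C𝄪6→F♯6 = diminished fourth.
The largest is E♯5 to C𝄪6, a major sixth (9 semitones).

major sixth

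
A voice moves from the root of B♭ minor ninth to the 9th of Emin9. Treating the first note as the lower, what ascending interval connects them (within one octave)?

augmented fifth

B♭ minor ninth has B♭ as its root, and Emin9 has F♯ as its 9th.
B♭ up to F♯ is 8 semitones, a half step wider than a perfect fifth, so the interval is augmented.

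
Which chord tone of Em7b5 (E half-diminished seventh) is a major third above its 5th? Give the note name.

The chord tones of Eø7 are E-G-B♭-D.
The 5th is B♭. A major third above B♭ is D.
D is the chord's 7th.

D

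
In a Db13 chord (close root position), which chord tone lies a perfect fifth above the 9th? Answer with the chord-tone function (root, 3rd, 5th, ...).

13th

The chord tones of Db13 are Db–F–Ab–Cb–Eb–Bb.
The 9th is Eb. A perfect fifth above Eb is Bb.
Bb is the chord's 13th.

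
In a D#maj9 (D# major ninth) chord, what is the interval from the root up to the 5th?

The chord tones of D# major ninth are D#-F##-A#-C##-E#.
Root = D#; 5th = A#.
D# up to A# spans 5 letter names and 7 semitones — a perfect fifth.

perfect fifth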